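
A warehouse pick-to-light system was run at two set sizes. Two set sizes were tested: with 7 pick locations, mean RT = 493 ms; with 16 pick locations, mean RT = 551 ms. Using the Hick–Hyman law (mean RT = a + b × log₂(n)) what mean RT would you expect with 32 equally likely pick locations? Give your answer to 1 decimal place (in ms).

599.6 ms

Fit slope and intercept:
  b = (551 − 493) / (log₂ 16 − log₂ 7) = 58 / (4 − 2.8074) = 48.631 ms/bit
  a = 493 − 48.631 × 2.8074 = 356.474 ms
Then RT(32) = 356.474 + 48.631 × log₂ 32 = 356.474 + 48.631 × 5 ≈ 599.631 ms.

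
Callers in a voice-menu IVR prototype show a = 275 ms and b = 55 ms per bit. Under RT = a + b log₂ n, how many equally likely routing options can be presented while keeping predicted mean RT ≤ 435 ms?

7

55·log₂ n ≤ 435 − 275 = 160, giving log₂ n ≤ 2.9091 and n ≤ 7.511. The largest whole number is 7.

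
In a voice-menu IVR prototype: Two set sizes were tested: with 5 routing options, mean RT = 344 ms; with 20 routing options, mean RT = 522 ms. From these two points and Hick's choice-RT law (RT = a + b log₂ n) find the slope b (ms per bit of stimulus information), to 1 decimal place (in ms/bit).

b = (RT₂ − RT₁)/(log₂ n₂ − log₂ n₁) = (522 − 344)/(4.3219 − 2.3219) = 89.000 ms/bit.

89.0 ms/bit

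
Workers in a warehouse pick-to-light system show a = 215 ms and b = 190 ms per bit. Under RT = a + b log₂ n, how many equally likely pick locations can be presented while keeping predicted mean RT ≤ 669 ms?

5

Information budget: (669 − 215)/190 = 2.3895 bits, so n ≤ 2^2.3895 = 5.240 → at most 5.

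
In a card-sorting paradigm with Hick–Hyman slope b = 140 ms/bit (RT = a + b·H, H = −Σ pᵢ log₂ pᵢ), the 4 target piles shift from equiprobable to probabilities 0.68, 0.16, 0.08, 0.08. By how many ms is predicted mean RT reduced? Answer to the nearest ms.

Equiprobable entropy H₀ = log₂ 4 = 2.0000 bits.
Skewed entropy H = −Σ pᵢ log₂ pᵢ = 1.3844 bits.
ΔRT = b·(H₀ − H) = 140 × 0.6156 = 86.19 ms.

86 ms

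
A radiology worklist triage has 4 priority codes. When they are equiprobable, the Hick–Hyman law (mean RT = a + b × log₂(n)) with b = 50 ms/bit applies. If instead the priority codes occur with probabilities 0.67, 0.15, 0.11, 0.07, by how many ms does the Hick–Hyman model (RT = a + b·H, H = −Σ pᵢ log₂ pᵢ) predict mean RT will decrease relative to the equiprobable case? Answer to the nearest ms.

29 ms

Equiprobable entropy H₀ = log₂ 4 = 2.0000 bits.
Skewed entropy H = −Σ pᵢ log₂ pᵢ = 1.4165 bits.
ΔRT = b·(H₀ − H) = 50 × 0.5835 = 29.18 ms.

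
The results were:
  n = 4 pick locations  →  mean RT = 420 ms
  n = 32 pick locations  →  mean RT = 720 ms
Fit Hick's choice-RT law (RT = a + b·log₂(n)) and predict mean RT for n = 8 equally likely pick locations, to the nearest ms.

With log₂ n on the abscissa the relation is linear; from the two conditions:
  b = (720 − 420) / (log₂ 32 − log₂ 4) = 300 / (5 − 2) = 100 ms/bit
  a = 420 − 100 × 2 = 220 ms
Then RT(8) = 220 + 100 × log₂ 8 = 220 + 100 × 3 ≈ 520.000 ms.

520 ms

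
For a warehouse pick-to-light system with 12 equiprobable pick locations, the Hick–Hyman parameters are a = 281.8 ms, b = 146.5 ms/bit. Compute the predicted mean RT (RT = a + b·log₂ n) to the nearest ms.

log₂(12) = 3.5850 bits, so RT = 281.8 + 146.5 × 3.5850 ≈ 806.997 ms.

807 ms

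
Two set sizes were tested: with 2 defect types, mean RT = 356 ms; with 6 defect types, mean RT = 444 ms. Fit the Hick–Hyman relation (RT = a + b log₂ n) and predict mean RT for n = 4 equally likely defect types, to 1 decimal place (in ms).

With log₂ n on the abscissa the relation is linear; from the two conditions:
  b = (444 − 356) / (log₂ 6 − log₂ 2) = 88 / (2.5850 − 1) = 55.522 ms/bit
  a = 356 − 55.522 × 1 = 300.478 ms
Then RT(4) = 300.478 + 55.522 × log₂ 4 = 300.478 + 55.522 × 2 ≈ 411.522 ms.

411.5 ms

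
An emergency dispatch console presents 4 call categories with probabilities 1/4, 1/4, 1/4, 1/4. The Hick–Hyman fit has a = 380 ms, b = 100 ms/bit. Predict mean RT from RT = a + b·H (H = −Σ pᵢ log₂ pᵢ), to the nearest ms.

H = −Σ pᵢ log₂ pᵢ = 0.25·2 + 0.25·2 + 0.25·2 + 0.25·2 = 2.000 bits.
RT = 380 + 100 × 2.000 = 580.00 ms.

580 ms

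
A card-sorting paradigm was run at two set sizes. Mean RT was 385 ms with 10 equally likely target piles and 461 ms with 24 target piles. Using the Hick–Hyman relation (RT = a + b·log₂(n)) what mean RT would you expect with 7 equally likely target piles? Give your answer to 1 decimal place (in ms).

RT is linear in log₂ n, so two points fix the line:
  b = (461 − 385) / (log₂ 24 − log₂ 10) = 76 / (4.5850 − 3.3219) = 60.173 ms/bit
  a = 385 − 60.173 × 3.3219 = 185.111 ms
Then RT(7) = 185.111 + 60.173 × log₂ 7 = 185.111 + 60.173 × 2.8074 ≈ 354.037 ms.

354.0 ms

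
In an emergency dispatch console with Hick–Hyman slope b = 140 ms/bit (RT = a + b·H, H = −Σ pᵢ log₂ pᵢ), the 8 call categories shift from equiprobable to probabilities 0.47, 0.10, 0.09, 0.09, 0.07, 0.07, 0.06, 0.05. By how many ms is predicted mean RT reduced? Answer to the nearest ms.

The RT saving is b·ΔH. Equiprobable H₀ = log₂(8) = 3.0000 bits; with the given probabilities H = 2.4662 bits.
b·(H₀ − H) = 140 × (3.0000 − 2.4662) = 74.73 ms.

75 ms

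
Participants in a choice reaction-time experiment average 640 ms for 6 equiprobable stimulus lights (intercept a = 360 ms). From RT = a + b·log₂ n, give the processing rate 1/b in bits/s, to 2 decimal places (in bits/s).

b = (640 − 360)/log₂ 6 = 280/2.5850 = 108.319 ms per bit = 0.10832 s/bit; the reciprocal is 9.232 bits/s.

9.23 bits/s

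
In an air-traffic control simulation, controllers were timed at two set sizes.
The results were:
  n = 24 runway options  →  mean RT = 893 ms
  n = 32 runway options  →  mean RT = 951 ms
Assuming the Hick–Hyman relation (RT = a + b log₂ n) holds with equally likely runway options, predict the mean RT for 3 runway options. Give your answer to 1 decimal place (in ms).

473.8 ms

Fit slope and intercept:
  b = (951 − 893) / (log₂ 32 − log₂ 24) = 58 / (5 − 4.5850) = 139.746 ms/bit
  a = 893 − 139.746 × 4.5850 = 252.268 ms
Then RT(3) = 252.268 + 139.746 × log₂ 3 = 252.268 + 139.746 × 1.5850 ≈ 473.761 ms.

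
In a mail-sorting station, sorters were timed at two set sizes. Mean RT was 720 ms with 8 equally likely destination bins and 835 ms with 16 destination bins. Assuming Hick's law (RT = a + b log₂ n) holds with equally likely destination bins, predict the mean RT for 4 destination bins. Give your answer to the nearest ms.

Solve the two-equation system in a and b:
  b = (835 − 720) / (log₂ 16 − log₂ 8) = 115 / (4 − 3) = 115 ms/bit
  a = 720 − 115 × 3 = 375 ms
Then RT(4) = 375 + 115 × log₂ 4 = 375 + 115 × 2 ≈ 605.000 ms.

605 ms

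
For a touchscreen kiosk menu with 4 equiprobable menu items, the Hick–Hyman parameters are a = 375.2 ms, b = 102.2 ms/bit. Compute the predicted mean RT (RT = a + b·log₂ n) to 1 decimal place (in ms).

579.6 ms

log₂(4) = 2 bits, so RT = 375.2 + 102.2 × 2 ≈ 579.600 ms.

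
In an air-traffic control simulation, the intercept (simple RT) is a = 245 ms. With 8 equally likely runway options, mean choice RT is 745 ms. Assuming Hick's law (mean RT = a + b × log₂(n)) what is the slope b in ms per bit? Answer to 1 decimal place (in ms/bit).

166.7 ms/bit

b = (745 − 245) / log₂(8) = 500 / 3 = 166.667 ms/bit.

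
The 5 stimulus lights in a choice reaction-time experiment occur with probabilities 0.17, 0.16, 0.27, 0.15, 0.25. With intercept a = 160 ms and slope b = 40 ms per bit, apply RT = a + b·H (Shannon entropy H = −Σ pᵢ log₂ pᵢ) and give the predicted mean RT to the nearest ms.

251 ms

Entropy contributions −pᵢ log₂ pᵢ: 0.4346, 0.4230, 0.5100, 0.4105, 0.5000; sum H = 2.2782 bits.
RT = a + bH = 160 + 40·2.2782 = 251.13 ms.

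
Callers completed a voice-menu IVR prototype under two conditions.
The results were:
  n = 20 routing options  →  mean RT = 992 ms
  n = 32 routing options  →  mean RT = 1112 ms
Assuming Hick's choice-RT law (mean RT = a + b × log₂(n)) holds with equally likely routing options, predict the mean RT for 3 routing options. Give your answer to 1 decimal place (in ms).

Solve the two-equation system in a and b:
  b = (1112 − 992) / (log₂ 32 − log₂ 20) = 120 / (5 − 4.3219) = 176.972 ms/bit
  a = 992 − 176.972 × 4.3219 = 227.138 ms
Then RT(3) = 227.138 + 176.972 × log₂ 3 = 227.138 + 176.972 × 1.5850 ≈ 507.633 ms.

507.6 ms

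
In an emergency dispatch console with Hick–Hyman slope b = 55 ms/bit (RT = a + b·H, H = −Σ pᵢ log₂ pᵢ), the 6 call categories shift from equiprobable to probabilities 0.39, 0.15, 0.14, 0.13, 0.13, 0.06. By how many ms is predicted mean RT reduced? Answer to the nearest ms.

13 ms

The RT saving is b·ΔH. Equiprobable H₀ = log₂(6) = 2.5850 bits; with the given probabilities H = 2.3463 bits.
b·(H₀ − H) = 55 × (2.5850 − 2.3463) = 13.13 ms.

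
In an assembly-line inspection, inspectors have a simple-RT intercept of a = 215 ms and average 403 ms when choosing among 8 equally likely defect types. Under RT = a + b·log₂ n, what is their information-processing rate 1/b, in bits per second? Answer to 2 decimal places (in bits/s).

Choice component = 403 − 215 = 188 ms over log₂(8) = 3 bits.
b = 188 / 3 = 62.667 ms/bit, so 1/b = 15.957 bits/s.

15.96 bits/s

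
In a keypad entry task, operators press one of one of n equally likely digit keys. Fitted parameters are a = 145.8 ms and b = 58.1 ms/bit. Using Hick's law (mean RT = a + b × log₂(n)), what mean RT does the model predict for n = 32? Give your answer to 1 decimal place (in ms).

436.3 ms

log₂(32) = 5 bits, so RT = 145.8 + 58.1 × 5 ≈ 436.300 ms.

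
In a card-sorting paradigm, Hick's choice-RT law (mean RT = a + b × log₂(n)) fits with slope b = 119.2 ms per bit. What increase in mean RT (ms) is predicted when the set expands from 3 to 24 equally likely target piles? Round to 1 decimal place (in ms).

357.6 ms

The intercept a cancels: ΔRT = b·(log₂ n₂ − log₂ n₁) = b·log₂(n₂/n₁).
log₂(24) − log₂(3) = log₂(24/3) = log₂(8) = 3.
ΔRT = 119.2 × 3.0000 = 357.600 ms.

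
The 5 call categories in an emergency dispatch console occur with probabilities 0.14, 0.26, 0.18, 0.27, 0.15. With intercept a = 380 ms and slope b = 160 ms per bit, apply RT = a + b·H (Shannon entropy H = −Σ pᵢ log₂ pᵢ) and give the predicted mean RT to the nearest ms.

743 ms

H = 0.14·log₂(1/0.14) + 0.26·log₂(1/0.26) + 0.18·log₂(1/0.18) + 0.27·log₂(1/0.27) + 0.15·log₂(1/0.15) = 2.2683 bits.
RT = 380 + 160 × 2.2683 = 742.92 ms.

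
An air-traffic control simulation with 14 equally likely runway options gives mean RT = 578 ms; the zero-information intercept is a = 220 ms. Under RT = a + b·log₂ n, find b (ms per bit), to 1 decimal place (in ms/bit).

b = (578 − 220) / log₂(14) = 358 / 3.8074 = 94.029 ms/bit.

94.0 ms/bit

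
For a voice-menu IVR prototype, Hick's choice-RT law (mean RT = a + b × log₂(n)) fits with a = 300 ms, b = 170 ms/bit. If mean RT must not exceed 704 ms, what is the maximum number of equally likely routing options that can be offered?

5

170·log₂ n ≤ 704 − 300 = 404, giving log₂ n ≤ 2.3765 and n ≤ 5.193. The largest whole number is 5.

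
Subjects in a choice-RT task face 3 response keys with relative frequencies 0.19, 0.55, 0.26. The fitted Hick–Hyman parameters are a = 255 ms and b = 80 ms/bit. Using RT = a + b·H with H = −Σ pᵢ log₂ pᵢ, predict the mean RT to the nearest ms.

370 ms

Entropy contributions −pᵢ log₂ pᵢ: 0.4552, 0.4744, 0.5053; sum H = 1.4349 bits.
RT = a + bH = 255 + 80·1.4349 = 369.79 ms.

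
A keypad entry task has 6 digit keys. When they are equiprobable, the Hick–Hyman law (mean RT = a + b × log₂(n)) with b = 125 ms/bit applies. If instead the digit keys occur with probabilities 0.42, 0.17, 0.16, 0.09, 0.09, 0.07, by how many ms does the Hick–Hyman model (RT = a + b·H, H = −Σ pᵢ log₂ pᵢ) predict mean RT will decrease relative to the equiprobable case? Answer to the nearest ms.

The RT saving is b·ΔH. Equiprobable H₀ = log₂(6) = 2.5850 bits; with the given probabilities H = 2.2771 bits.
b·(H₀ − H) = 125 × (2.5850 − 2.2771) = 38.48 ms.

38 ms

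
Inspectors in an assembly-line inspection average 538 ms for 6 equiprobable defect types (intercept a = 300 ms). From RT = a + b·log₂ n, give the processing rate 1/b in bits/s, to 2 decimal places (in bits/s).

b = (538 − 300)/log₂ 6 = 238/2.5850 = 92.071 ms per bit = 0.09207 s/bit; the reciprocal is 10.861 bits/s.

10.86 bits/s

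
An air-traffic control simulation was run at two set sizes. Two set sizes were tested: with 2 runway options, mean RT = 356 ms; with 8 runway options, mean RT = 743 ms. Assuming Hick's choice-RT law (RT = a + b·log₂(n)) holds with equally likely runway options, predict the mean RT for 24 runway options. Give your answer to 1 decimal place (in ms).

Fit slope and intercept:
  b = (743 − 356) / (log₂ 8 − log₂ 2) = 387 / (3 − 1) = 193.500 ms/bit
  a = 356 − 193.500 × 1 = 162.500 ms
Then RT(24) = 162.500 + 193.500 × log₂ 24 = 162.500 + 193.500 × 4.5850 ≈ 1049.690 ms.

1049.7 ms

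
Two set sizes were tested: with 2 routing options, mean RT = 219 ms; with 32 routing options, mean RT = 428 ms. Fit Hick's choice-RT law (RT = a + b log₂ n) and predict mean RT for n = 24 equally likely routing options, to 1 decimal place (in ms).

406.3 ms

RT is linear in log₂ n, so two points fix the line:
  b = (428 − 219) / (log₂ 32 − log₂ 2) = 209 / (5 − 1) = 52.250 ms/bit
  a = 219 − 52.250 × 1 = 166.750 ms
Then RT(24) = 166.750 + 52.250 × log₂ 24 = 166.750 + 52.250 × 4.5850 ≈ 406.314 ms.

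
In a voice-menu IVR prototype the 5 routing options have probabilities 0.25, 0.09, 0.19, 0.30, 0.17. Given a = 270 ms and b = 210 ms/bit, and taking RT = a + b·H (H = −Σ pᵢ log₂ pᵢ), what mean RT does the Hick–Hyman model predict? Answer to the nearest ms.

H = 0.25·log₂(1/0.25) + 0.09·log₂(1/0.09) + 0.19·log₂(1/0.19) + 0.30·log₂(1/0.30) + 0.17·log₂(1/0.17) = 2.2236 bits.
RT = 270 + 210 × 2.2236 = 736.95 ms.

737 ms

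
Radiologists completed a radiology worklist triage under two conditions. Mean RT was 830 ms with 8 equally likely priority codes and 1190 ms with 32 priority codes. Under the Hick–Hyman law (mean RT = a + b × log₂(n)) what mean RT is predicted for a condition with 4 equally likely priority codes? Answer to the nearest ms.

650 ms

Fit slope and intercept:
  b = (1190 − 830) / (log₂ 32 − log₂ 8) = 360 / (5 − 3) = 180 ms/bit
  a = 830 − 180 × 3 = 290 ms
Then RT(4) = 290 + 180 × log₂ 4 = 290 + 180 × 2 ≈ 650.000 ms.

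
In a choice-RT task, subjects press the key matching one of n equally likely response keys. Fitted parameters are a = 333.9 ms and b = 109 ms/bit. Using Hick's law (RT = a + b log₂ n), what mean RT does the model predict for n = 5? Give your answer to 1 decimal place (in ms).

587.0 ms

log₂(5) = 2.3219 bits, so RT = 333.9 + 109 × 2.3219 ≈ 586.990 ms.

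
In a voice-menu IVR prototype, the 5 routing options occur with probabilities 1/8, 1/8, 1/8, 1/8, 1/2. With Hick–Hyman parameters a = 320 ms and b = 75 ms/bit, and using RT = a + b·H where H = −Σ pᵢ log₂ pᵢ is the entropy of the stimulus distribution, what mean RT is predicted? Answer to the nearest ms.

Each term −pᵢ log₂ pᵢ: 0.125·3 + 0.125·3 + 0.125·3 + 0.125·3 + 0.5·1; summed, H = 2.000 bits.
Mean RT = a + bH = 320 + 75·2.000 = 470.00 ms.

470 ms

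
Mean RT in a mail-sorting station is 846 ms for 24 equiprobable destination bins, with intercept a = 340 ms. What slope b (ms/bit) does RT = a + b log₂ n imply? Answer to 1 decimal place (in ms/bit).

110.4 ms/bit

log₂(24) = 4.5850 bits.
b = (RT − a)/log₂ n = (846 − 340) / 4.5850 = 110.361 ms/bit.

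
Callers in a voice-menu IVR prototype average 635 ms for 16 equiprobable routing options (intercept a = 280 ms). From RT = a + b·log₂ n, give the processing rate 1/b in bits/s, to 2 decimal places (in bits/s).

b = (635 − 280)/log₂ 16 = 355/4 = 88.750 ms per bit = 0.08875 s/bit; the reciprocal is 11.268 bits/s.

11.27 bits/s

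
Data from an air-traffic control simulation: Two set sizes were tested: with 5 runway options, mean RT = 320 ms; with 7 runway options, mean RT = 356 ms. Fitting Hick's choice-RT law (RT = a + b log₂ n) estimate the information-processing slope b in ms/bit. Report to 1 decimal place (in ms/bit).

74.2 ms/bit

Slope: b = (356 − 320) / (log₂ 7 − log₂ 5) = 36/0.4854 = 74.162 ms/bit.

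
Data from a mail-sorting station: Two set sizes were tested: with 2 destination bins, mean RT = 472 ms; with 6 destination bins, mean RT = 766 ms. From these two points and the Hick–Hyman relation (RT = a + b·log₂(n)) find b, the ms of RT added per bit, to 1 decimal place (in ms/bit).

Slope: b = (766 − 472) / (log₂ 6 − log₂ 2) = 294/1.5850 = 185.493 ms/bit.

185.5 ms/bit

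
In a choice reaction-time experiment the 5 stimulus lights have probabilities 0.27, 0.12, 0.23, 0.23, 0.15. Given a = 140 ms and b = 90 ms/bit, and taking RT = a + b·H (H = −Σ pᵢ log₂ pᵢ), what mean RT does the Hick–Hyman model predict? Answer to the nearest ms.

344 ms

H = 0.27·log₂(1/0.27) + 0.12·log₂(1/0.12) + 0.23·log₂(1/0.23) + 0.23·log₂(1/0.23) + 0.15·log₂(1/0.15) = 2.2630 bits.
RT = 140 + 90 × 2.2630 = 343.67 ms.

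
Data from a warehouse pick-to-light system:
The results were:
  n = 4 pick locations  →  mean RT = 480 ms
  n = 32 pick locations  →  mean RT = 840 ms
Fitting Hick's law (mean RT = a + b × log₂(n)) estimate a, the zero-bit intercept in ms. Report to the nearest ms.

The slope on a log₂ axis is (840 − 480) / (5 − 2) = 120 ms/bit.
Intercept: a = 480 − 120·log₂(4) = 240.000 ms.

240 ms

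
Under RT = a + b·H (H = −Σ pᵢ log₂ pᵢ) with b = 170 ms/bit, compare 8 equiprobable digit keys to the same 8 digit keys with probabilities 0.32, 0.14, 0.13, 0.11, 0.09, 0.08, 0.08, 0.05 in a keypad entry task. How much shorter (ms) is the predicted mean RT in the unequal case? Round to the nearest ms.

Equiprobable entropy H₀ = log₂ 8 = 3.0000 bits.
Skewed entropy H = −Σ pᵢ log₂ pᵢ = 2.7678 bits.
ΔRT = b·(H₀ − H) = 170 × 0.2322 = 39.47 ms.

39 ms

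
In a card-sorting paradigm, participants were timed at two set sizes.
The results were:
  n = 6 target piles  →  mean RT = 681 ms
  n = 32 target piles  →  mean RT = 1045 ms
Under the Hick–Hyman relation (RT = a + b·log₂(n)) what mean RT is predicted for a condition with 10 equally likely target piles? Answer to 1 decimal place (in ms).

792.1 ms

Fit slope and intercept:
  b = (1045 − 681) / (log₂ 32 − log₂ 6) = 364 / (5 − 2.5850) = 150.722 ms/bit
  a = 681 − 150.722 × 2.5850 = 291.389 ms
Then RT(10) = 291.389 + 150.722 × log₂ 10 = 291.389 + 150.722 × 3.3219 ≈ 792.077 ms.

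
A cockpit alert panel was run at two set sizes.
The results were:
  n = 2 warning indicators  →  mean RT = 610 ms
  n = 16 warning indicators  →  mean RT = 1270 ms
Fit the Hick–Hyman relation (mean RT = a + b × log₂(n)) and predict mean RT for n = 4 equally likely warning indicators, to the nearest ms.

RT is linear in log₂ n, so two points fix the line:
  b = (1270 − 610) / (log₂ 16 − log₂ 2) = 660 / (4 − 1) = 220 ms/bit
  a = 610 − 220 × 1 = 390 ms
Then RT(4) = 390 + 220 × log₂ 4 = 390 + 220 × 2 ≈ 830.000 ms.

830 ms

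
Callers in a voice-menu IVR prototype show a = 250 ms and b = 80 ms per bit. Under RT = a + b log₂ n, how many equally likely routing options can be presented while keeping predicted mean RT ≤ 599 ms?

80·log₂ n ≤ 599 − 250 = 349, giving log₂ n ≤ 4.3625 and n ≤ 20.570. The largest whole number is 20.

20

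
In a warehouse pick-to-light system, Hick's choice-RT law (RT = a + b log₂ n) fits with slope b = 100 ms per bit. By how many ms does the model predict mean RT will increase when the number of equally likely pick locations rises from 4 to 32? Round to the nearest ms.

300 ms

ΔRT = (a + b log₂ n₂) − (a + b log₂ n₁) = b·(log₂ n₂ − log₂ n₁).
log₂(32) − log₂(4) = log₂(32/4) = log₂(8) = 3.
ΔRT = 100 × 3.0000 = 300.000 ms.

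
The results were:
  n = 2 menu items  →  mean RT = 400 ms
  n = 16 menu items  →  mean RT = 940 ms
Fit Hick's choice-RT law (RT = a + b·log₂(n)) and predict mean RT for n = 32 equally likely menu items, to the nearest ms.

RT is linear in log₂ n, so two points fix the line:
  b = (940 − 400) / (log₂ 16 − log₂ 2) = 540 / (4 − 1) = 180 ms/bit
  a = 400 − 180 × 1 = 220 ms
Then RT(32) = 220 + 180 × log₂ 32 = 220 + 180 × 5 ≈ 1120.000 ms.

1120 ms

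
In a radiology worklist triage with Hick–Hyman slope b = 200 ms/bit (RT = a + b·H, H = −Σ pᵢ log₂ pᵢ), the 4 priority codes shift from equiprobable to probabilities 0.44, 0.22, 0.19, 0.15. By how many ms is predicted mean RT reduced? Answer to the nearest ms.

27 ms

The RT saving is b·ΔH. Equiprobable H₀ = log₂(4) = 2.0000 bits; with the given probabilities H = 1.8675 bits.
b·(H₀ − H) = 200 × (2.0000 − 1.8675) = 26.50 ms.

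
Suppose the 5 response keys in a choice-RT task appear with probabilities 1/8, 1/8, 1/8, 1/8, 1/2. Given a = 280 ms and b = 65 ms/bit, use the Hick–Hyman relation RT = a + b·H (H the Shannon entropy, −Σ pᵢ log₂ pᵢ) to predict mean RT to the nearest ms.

H = −Σ pᵢ log₂ pᵢ = 0.125·3 + 0.125·3 + 0.125·3 + 0.125·3 + 0.5·1 = 2.000 bits.
RT = 280 + 65 × 2.000 = 410.00 ms.

410 ms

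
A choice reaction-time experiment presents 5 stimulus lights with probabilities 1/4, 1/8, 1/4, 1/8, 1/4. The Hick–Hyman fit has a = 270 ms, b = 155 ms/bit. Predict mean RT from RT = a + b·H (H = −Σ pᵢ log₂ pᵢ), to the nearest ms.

619 ms

H = −Σ pᵢ log₂ pᵢ = 0.25·2 + 0.125·3 + 0.25·2 + 0.125·3 + 0.25·2 = 2.250 bits.
RT = 270 + 155 × 2.250 = 618.75 ms.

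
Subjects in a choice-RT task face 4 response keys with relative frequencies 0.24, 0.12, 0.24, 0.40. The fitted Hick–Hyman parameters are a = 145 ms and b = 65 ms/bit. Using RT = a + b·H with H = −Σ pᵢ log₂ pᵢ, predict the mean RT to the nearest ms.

Entropy contributions −pᵢ log₂ pᵢ: 0.4941, 0.3671, 0.4941, 0.5288; sum H = 1.8841 bits.
RT = a + bH = 145 + 65·1.8841 = 267.47 ms.

267 ms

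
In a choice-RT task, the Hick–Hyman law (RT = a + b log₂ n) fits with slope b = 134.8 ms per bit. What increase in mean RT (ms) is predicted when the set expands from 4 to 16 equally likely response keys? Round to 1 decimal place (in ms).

269.6 ms

ΔRT = (a + b log₂ n₂) − (a + b log₂ n₁) = b·(log₂ n₂ − log₂ n₁).
log₂(16) − log₂(4) = log₂(16/4) = log₂(4) = 2.
ΔRT = 134.8 × 2.0000 = 269.600 ms.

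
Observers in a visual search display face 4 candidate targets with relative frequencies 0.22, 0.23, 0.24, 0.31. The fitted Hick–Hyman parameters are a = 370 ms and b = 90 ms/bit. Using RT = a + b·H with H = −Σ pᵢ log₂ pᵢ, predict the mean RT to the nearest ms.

549 ms

Entropy contributions −pᵢ log₂ pᵢ: 0.4806, 0.4877, 0.4941, 0.5238; sum H = 1.9862 bits.
RT = a + bH = 370 + 90·1.9862 = 548.76 ms.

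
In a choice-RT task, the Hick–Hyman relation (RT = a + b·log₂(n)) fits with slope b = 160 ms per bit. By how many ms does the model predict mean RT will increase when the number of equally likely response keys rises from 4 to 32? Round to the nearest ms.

480 ms

ΔRT = (a + b log₂ n₂) − (a + b log₂ n₁) = b·(log₂ n₂ − log₂ n₁).
log₂(32) − log₂(4) = log₂(32/4) = log₂(8) = 3.
ΔRT = 160 × 3.0000 = 480.000 ms.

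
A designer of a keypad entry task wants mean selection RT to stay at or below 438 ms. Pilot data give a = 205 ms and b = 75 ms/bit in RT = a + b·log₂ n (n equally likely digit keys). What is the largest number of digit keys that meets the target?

8

75·log₂ n ≤ 438 − 205 = 233, giving log₂ n ≤ 3.1067 and n ≤ 8.614. The largest whole number is 8.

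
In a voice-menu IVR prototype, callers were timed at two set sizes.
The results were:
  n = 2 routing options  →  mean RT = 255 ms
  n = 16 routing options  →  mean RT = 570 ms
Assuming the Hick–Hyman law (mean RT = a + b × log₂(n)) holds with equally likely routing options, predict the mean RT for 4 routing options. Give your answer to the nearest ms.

With log₂ n on the abscissa the relation is linear; from the two conditions:
  b = (570 − 255) / (log₂ 16 − log₂ 2) = 315 / (4 − 1) = 105 ms/bit
  a = 255 − 105 × 1 = 150 ms
Then RT(4) = 150 + 105 × log₂ 4 = 150 + 105 × 2 ≈ 360.000 ms.

360 ms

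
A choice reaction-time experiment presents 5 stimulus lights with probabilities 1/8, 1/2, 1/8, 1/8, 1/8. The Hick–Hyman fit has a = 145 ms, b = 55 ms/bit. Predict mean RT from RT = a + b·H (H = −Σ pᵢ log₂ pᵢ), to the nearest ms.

255 ms

H = −Σ pᵢ log₂ pᵢ = 0.125·3 + 0.5·1 + 0.125·3 + 0.125·3 + 0.125·3 = 2.000 bits.
RT = 145 + 55 × 2.000 = 255.00 ms.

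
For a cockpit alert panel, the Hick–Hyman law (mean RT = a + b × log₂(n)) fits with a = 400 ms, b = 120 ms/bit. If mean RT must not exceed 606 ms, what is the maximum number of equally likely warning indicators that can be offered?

Set 400 + 120·log₂ n ≤ 606 → log₂ n ≤ (606 − 400)/120 = 1.7167.
So n ≤ 2^1.7167 = 3.287; the largest integer n is 3.

3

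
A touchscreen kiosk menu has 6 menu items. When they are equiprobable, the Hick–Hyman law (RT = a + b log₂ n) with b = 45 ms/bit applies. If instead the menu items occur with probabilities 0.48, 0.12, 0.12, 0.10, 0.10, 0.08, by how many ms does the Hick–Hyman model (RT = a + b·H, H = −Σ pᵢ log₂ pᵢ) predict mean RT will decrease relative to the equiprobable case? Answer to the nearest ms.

The RT saving is b·ΔH. Equiprobable H₀ = log₂(6) = 2.5850 bits; with the given probabilities H = 2.1983 bits.
b·(H₀ − H) = 45 × (2.5850 − 2.1983) = 17.40 ms.

17 ms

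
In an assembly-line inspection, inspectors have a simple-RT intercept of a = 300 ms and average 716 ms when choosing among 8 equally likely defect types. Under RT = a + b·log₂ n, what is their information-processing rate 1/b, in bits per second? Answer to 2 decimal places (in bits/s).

7.21 bits/s

b = (716 − 300)/log₂ 8 = 416/3 = 138.667 ms per bit = 0.13867 s/bit; the reciprocal is 7.212 bits/s.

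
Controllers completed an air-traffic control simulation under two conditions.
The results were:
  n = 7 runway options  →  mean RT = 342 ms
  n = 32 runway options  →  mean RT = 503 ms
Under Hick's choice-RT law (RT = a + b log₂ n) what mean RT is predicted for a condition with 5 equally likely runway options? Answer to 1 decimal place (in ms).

Solve the two-equation system in a and b:
  b = (503 − 342) / (log₂ 32 − log₂ 7) = 161 / (5 − 2.8074) = 73.427 ms/bit
  a = 342 − 73.427 × 2.8074 = 135.864 ms
Then RT(5) = 135.864 + 73.427 × log₂ 5 = 135.864 + 73.427 × 2.3219 ≈ 306.356 ms.

306.4 ms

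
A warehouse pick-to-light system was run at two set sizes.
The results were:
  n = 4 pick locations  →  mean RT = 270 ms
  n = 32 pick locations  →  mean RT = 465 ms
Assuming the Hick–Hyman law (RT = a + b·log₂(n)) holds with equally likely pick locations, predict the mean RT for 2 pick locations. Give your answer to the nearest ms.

205 ms

With log₂ n on the abscissa the relation is linear; from the two conditions:
  b = (465 − 270) / (log₂ 32 − log₂ 4) = 195 / (5 − 2) = 65 ms/bit
  a = 270 − 65 × 2 = 140 ms
Then RT(2) = 140 + 65 × log₂ 2 = 140 + 65 × 1 ≈ 205.000 ms.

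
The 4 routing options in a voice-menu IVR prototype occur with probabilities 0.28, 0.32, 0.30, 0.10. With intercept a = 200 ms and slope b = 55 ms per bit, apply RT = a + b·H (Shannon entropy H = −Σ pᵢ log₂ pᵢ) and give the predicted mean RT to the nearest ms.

H = 0.28·log₂(1/0.28) + 0.32·log₂(1/0.32) + 0.30·log₂(1/0.30) + 0.10·log₂(1/0.10) = 1.8935 bits.
RT = 200 + 55 × 1.8935 = 304.14 ms.

304 ms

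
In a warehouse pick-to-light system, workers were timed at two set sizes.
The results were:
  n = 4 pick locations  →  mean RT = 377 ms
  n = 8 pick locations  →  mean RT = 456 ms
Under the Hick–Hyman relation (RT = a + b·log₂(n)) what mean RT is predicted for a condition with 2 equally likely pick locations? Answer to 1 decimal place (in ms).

Solve the two-equation system in a and b:
  b = (456 − 377) / (log₂ 8 − log₂ 4) = 79 / (3 − 2) = 79.000 ms/bit
  a = 377 − 79.000 × 2 = 219.000 ms
Then RT(2) = 219.000 + 79.000 × log₂ 2 = 219.000 + 79.000 × 1 ≈ 298.000 ms.

298.0 ms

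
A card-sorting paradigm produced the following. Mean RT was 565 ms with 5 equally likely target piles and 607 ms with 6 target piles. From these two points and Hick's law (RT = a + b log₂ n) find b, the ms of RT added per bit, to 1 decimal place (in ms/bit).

159.7 ms/bit

The slope on a log₂ axis is (607 − 565) / (2.5850 − 2.3219) = 159.675 ms/bit.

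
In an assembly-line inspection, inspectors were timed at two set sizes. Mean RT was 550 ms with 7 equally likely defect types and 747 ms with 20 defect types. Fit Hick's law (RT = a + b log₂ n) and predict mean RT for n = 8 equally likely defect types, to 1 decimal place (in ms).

Solve the two-equation system in a and b:
  b = (747 − 550) / (log₂ 20 − log₂ 7) = 197 / (4.3219 − 2.8074) = 130.070 ms/bit
  a = 550 − 130.070 × 2.8074 = 184.848 ms
Then RT(8) = 184.848 + 130.070 × log₂ 8 = 184.848 + 130.070 × 3 ≈ 575.057 ms.

575.1 ms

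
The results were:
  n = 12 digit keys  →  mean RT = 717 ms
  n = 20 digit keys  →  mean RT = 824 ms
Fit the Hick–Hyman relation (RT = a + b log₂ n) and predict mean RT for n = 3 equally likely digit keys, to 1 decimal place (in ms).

426.6 ms

RT is linear in log₂ n, so two points fix the line:
  b = (824 − 717) / (log₂ 20 − log₂ 12) = 107 / (4.3219 − 3.5850) = 145.190 ms/bit
  a = 717 − 145.190 × 3.5850 = 196.499 ms
Then RT(3) = 196.499 + 145.190 × log₂ 3 = 196.499 + 145.190 × 1.5850 ≈ 426.620 ms.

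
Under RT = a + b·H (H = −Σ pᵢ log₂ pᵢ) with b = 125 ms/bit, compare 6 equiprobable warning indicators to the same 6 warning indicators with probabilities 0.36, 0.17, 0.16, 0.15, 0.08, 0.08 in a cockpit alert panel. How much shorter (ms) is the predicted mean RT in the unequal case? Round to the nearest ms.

Equiprobable entropy H₀ = log₂ 6 = 2.5850 bits.
Skewed entropy H = −Σ pᵢ log₂ pᵢ = 2.3818 bits.
ΔRT = b·(H₀ − H) = 125 × 0.2032 = 25.40 ms.

25 ms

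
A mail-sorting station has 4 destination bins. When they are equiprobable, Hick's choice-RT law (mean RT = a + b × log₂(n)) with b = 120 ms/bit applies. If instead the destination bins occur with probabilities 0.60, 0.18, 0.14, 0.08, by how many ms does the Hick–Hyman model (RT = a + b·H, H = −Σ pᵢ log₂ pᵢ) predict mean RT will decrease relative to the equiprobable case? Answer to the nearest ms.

51 ms

The RT saving is b·ΔH. Equiprobable H₀ = log₂(4) = 2.0000 bits; with the given probabilities H = 1.5761 bits.
b·(H₀ − H) = 120 × (2.0000 − 1.5761) = 50.87 ms.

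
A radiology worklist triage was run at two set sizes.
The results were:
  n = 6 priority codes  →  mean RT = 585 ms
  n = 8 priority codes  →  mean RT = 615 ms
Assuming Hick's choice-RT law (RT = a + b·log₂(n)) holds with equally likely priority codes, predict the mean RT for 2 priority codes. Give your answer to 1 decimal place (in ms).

Fit slope and intercept:
  b = (615 − 585) / (log₂ 8 − log₂ 6) = 30 / (3 − 2.5850) = 72.283 ms/bit
  a = 585 − 72.283 × 2.5850 = 398.152 ms
Then RT(2) = 398.152 + 72.283 × log₂ 2 = 398.152 + 72.283 × 1 ≈ 470.435 ms.

470.4 ms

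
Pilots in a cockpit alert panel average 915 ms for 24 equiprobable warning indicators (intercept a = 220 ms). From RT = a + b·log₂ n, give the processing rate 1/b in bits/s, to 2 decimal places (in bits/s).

Choice component = 915 − 220 = 695 ms over log₂(24) = 4.5850 bits.
b = 695 / 4.5850 = 151.582 ms/bit, so 1/b = 6.597 bits/s.

6.60 bits/s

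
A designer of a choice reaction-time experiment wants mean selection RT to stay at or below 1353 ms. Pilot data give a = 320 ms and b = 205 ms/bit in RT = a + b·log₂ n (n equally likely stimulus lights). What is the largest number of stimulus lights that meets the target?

32

Information budget: (1353 − 320)/205 = 5.0390 bits, so n ≤ 2^5.0390 = 32.877 → at most 32.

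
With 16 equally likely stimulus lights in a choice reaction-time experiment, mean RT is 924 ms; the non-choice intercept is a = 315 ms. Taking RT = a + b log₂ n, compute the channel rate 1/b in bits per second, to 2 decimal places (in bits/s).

6.57 bits/s

Choice component = 924 − 315 = 609 ms over log₂(16) = 4 bits.
b = 609 / 4 = 152.250 ms/bit, so 1/b = 6.568 bits/s.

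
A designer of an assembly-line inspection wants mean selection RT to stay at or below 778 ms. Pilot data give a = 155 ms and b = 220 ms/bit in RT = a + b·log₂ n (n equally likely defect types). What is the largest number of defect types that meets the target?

7

Set 155 + 220·log₂ n ≤ 778 → log₂ n ≤ (778 − 155)/220 = 2.8318.
So n ≤ 2^2.8318 = 7.120; the largest integer n is 7.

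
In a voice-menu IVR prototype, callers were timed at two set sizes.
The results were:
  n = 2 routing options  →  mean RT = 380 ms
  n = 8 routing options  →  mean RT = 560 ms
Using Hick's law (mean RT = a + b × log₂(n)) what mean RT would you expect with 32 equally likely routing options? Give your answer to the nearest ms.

Fit slope and intercept:
  b = (560 − 380) / (log₂ 8 − log₂ 2) = 180 / (3 − 1) = 90 ms/bit
  a = 380 − 90 × 1 = 290 ms
Then RT(32) = 290 + 90 × log₂ 32 = 290 + 90 × 5 ≈ 740.000 ms.

740 ms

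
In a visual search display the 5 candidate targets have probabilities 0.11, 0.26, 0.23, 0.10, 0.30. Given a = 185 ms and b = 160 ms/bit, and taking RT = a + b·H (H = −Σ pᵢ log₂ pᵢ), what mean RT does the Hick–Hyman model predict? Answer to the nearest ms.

536 ms

Entropy contributions −pᵢ log₂ pᵢ: 0.3503, 0.5053, 0.4877, 0.3322, 0.5211; sum H = 2.1965 bits.
RT = a + bH = 185 + 160·2.1965 = 536.44 ms.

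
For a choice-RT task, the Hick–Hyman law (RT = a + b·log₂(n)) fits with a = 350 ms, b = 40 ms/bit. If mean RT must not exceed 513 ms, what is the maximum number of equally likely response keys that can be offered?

40·log₂ n ≤ 513 − 350 = 163, giving log₂ n ≤ 4.0750 and n ≤ 16.854. The largest whole number is 16.

16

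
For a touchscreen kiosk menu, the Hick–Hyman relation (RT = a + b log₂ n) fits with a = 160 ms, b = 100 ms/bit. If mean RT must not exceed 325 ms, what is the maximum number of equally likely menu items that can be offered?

3

100·log₂ n ≤ 325 − 160 = 165, giving log₂ n ≤ 1.6500 and n ≤ 3.138. The largest whole number is 3.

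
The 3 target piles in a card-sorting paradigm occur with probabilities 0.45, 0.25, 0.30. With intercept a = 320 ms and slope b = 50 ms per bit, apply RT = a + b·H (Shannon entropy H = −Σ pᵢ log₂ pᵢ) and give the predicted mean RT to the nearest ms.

397 ms

H = 0.45·log₂(1/0.45) + 0.25·log₂(1/0.25) + 0.30·log₂(1/0.30) = 1.5395 bits.
RT = 320 + 50 × 1.5395 = 396.97 ms.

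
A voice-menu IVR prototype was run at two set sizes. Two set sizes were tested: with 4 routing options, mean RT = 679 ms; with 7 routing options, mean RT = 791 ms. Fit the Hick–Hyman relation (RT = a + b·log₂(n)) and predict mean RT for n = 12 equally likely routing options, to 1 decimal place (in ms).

Fit slope and intercept:
  b = (791 − 679) / (log₂ 7 − log₂ 4) = 112 / (2.8074 − 2) = 138.725 ms/bit
  a = 679 − 138.725 × 2 = 401.551 ms
Then RT(12) = 401.551 + 138.725 × log₂ 12 = 401.551 + 138.725 × 3.5850 ≈ 898.873 ms.

898.9 ms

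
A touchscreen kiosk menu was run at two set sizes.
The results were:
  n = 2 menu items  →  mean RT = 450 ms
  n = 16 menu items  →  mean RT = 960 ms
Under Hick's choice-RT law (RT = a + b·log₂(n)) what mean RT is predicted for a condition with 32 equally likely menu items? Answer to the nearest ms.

Fit slope and intercept:
  b = (960 − 450) / (log₂ 16 − log₂ 2) = 510 / (4 − 1) = 170 ms/bit
  a = 450 − 170 × 1 = 280 ms
Then RT(32) = 280 + 170 × log₂ 32 = 280 + 170 × 5 ≈ 1130.000 ms.

1130 ms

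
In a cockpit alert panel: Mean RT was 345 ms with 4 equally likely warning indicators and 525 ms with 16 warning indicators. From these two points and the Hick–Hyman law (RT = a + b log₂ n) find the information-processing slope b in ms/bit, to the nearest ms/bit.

b = (RT₂ − RT₁)/(log₂ n₂ − log₂ n₁) = (525 − 345)/(4 − 2) = 90 ms/bit.

90 ms/bit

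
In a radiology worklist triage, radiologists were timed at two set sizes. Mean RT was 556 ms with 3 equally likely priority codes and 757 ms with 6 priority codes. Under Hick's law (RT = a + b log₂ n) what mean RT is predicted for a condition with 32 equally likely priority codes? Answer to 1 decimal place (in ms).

Fit slope and intercept:
  b = (757 − 556) / (log₂ 6 − log₂ 3) = 201 / (2.5850 − 1.5850) = 201.000 ms/bit
  a = 556 − 201.000 × 1.5850 = 237.423 ms
Then RT(32) = 237.423 + 201.000 × log₂ 32 = 237.423 + 201.000 × 5 ≈ 1242.423 ms.

1242.4 ms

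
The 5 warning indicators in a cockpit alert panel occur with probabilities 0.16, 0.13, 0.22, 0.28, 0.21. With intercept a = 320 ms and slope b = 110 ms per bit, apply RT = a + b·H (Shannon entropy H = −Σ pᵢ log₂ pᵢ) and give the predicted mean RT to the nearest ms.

570 ms

H = 0.16·log₂(1/0.16) + 0.13·log₂(1/0.13) + 0.22·log₂(1/0.22) + 0.28·log₂(1/0.28) + 0.21·log₂(1/0.21) = 2.2733 bits.
RT = 320 + 110 × 2.2733 = 570.06 ms.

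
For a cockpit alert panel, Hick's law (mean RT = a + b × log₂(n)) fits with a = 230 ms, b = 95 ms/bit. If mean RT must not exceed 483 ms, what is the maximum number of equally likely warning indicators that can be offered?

Information budget: (483 − 230)/95 = 2.6632 bits, so n ≤ 2^2.6632 = 6.334 → at most 6.

6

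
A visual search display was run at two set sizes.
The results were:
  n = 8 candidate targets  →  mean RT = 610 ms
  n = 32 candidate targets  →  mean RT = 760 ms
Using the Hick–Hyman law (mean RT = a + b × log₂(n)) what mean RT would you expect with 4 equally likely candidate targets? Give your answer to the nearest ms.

535 ms

Fit slope and intercept:
  b = (760 − 610) / (log₂ 32 − log₂ 8) = 150 / (5 − 3) = 75 ms/bit
  a = 610 − 75 × 3 = 385 ms
Then RT(4) = 385 + 75 × log₂ 4 = 385 + 75 × 2 ≈ 535.000 ms.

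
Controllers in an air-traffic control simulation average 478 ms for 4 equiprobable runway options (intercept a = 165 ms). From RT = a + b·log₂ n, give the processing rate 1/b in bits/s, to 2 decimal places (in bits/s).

6.39 bits/s

Choice component = 478 − 165 = 313 ms over log₂(4) = 2 bits.
b = 313 / 2 = 156.500 ms/bit, so 1/b = 6.390 bits/s.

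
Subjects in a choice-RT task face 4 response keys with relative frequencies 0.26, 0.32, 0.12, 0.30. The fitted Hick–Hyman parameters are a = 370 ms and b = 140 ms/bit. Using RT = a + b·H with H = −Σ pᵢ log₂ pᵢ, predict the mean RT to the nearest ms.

639 ms

Entropy contributions −pᵢ log₂ pᵢ: 0.5053, 0.5260, 0.3671, 0.5211; sum H = 1.9195 bits.
RT = a + bH = 370 + 140·1.9195 = 638.73 ms.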